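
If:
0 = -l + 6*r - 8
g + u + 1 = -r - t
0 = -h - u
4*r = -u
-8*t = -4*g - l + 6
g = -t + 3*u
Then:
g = 3/5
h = 4/15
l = -38/5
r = 1/15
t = -7/5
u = -4/15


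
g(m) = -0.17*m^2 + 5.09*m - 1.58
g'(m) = 5.09 - 0.34*m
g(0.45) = 0.68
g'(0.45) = 4.94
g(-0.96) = -6.62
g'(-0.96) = 5.42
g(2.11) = 8.40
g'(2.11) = 4.37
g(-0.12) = -2.19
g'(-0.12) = 5.13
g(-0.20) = -2.60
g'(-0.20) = 5.16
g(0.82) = 2.48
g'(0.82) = 4.81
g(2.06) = 8.18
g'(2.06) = 4.39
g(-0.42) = -3.75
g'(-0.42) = 5.23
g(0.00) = -1.58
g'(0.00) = 5.09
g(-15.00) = -116.18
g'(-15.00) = 10.19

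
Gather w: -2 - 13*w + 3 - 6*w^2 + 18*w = -6*w^2 + 5*w + 1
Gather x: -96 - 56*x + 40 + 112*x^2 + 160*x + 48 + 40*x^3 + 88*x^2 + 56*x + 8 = 40*x^3 + 200*x^2 + 160*x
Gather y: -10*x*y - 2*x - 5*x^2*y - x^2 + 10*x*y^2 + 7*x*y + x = -x^2 + 10*x*y^2 - x + y*(-5*x^2 - 3*x)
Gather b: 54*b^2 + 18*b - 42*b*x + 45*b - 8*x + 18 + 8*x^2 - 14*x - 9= 54*b^2 + b*(63 - 42*x) + 8*x^2 - 22*x + 9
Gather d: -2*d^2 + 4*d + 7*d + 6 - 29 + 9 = -2*d^2 + 11*d - 14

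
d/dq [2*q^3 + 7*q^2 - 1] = 2*q*(3*q + 7)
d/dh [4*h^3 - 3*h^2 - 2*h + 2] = 12*h^2 - 6*h - 2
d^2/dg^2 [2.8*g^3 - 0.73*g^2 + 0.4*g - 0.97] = 16.8*g - 1.46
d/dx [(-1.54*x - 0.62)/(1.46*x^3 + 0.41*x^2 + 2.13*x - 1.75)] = (4.4968*x^3 + 3.347*x^2 + 0.5084*x + 4.0156)/(2.1316*x^6 + 1.1972*x^5 + 6.3877*x^4 - 3.3634*x^3 + 3.1019*x^2 - 7.455*x + 3.0625)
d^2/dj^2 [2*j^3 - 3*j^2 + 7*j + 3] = 12*j - 6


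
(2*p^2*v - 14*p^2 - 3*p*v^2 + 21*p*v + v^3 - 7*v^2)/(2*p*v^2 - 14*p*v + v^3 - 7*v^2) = (2*p^2 - 3*p*v + v^2)/(v*(2*p + v))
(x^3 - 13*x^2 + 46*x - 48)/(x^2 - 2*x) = x - 11 + 24/x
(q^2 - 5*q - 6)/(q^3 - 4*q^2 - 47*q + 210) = (q + 1)/(q^2 + 2*q - 35)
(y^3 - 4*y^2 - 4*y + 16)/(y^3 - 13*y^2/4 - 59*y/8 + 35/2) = 8*(y^2 - 4)/(8*y^2 + 6*y - 35)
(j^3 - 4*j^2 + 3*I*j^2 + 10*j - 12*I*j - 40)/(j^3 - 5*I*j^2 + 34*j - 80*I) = (j - 4)/(j - 8*I)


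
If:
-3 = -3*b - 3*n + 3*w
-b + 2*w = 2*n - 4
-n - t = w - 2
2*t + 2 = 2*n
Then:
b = -2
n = 2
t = 1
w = -1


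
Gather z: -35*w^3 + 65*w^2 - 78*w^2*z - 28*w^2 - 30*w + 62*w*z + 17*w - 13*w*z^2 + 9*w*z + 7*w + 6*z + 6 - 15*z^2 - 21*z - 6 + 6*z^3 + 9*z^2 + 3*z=-35*w^3 + 37*w^2 - 6*w + 6*z^3 + z^2*(-13*w - 6) + z*(-78*w^2 + 71*w - 12)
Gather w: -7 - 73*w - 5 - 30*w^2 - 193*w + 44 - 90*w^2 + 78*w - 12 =-120*w^2 - 188*w + 20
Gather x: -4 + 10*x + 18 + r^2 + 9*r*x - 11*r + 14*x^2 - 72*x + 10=r^2 - 11*r + 14*x^2 + x*(9*r - 62) + 24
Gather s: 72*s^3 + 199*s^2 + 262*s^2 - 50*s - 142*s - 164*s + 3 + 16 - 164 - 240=72*s^3 + 461*s^2 - 356*s - 385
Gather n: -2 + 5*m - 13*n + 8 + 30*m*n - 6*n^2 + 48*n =5*m - 6*n^2 + n*(30*m + 35) + 6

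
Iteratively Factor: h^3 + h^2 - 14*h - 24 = (h - 4)*(h^2 + 5*h + 6) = (h - 4)*(h + 3)*(h + 2)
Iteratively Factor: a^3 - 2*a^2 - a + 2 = (a - 2)*(a^2 - 1) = (a - 2)*(a - 1)*(a + 1)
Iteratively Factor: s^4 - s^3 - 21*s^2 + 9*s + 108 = (s - 3)*(s^3 + 2*s^2 - 15*s - 36) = (s - 3)*(s + 3)*(s^2 - s - 12) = (s - 4)*(s - 3)*(s + 3)*(s + 3)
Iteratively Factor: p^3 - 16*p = (p)*(p^2 - 16) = p*(p + 4)*(p - 4)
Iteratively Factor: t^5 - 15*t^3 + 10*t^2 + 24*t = (t - 3)*(t^4 + 3*t^3 - 6*t^2 - 8*t) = t*(t - 3)*(t^3 + 3*t^2 - 6*t - 8) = t*(t - 3)*(t + 4)*(t^2 - t - 2) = t*(t - 3)*(t - 2)*(t + 4)*(t + 1)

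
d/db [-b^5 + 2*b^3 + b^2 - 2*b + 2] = -5*b^4 + 6*b^2 + 2*b - 2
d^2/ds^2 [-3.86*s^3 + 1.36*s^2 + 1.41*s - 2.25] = 2.72 - 23.16*s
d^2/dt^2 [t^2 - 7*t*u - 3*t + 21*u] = 2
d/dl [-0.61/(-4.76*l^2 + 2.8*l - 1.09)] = (1.708 - 5.8072*l)/(4.76*l^2 - 2.8*l + 1.09)^2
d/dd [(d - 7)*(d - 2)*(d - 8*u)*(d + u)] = 4*d^3 - 21*d^2*u - 27*d^2 - 16*d*u^2 + 126*d*u + 28*d + 72*u^2 - 98*u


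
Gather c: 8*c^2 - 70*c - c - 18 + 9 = 8*c^2 - 71*c - 9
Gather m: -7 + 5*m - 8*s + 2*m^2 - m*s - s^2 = 2*m^2 + m*(5 - s) - s^2 - 8*s - 7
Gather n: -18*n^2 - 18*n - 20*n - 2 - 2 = -18*n^2 - 38*n - 4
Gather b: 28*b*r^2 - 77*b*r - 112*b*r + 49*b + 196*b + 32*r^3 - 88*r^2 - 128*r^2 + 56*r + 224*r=b*(28*r^2 - 189*r + 245) + 32*r^3 - 216*r^2 + 280*r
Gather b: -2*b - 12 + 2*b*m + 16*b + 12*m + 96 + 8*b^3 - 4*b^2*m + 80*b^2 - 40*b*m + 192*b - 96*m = 8*b^3 + b^2*(80 - 4*m) + b*(206 - 38*m) - 84*m + 84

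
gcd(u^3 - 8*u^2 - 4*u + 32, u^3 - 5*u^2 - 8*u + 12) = u + 2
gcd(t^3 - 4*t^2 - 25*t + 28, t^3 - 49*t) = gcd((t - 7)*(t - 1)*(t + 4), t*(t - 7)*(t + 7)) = t - 7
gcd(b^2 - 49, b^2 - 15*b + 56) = b - 7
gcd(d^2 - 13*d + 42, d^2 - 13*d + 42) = d^2 - 13*d + 42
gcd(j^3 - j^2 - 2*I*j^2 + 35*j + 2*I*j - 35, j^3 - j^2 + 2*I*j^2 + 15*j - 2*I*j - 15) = j^2 + j*(-1 + 5*I) - 5*I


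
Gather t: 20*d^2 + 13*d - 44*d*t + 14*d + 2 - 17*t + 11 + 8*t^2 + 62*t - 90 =20*d^2 + 27*d + 8*t^2 + t*(45 - 44*d) - 77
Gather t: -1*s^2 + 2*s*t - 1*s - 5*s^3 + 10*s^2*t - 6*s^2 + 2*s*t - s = -5*s^3 - 7*s^2 - 2*s + t*(10*s^2 + 4*s)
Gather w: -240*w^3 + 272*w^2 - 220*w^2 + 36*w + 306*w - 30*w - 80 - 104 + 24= -240*w^3 + 52*w^2 + 312*w - 160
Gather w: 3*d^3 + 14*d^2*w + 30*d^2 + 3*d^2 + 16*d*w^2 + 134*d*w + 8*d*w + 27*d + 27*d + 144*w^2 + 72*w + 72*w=3*d^3 + 33*d^2 + 54*d + w^2*(16*d + 144) + w*(14*d^2 + 142*d + 144)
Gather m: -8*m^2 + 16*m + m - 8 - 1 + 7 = -8*m^2 + 17*m - 2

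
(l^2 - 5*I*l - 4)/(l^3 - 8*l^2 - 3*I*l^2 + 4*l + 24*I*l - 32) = (l - I)/(l^2 + l*(-8 + I) - 8*I)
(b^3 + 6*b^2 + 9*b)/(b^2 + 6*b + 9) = b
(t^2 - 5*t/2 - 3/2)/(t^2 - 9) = (t + 1/2)/(t + 3)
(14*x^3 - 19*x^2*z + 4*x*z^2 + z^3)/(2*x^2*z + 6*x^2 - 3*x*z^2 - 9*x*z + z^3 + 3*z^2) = (7*x + z)/(z + 3)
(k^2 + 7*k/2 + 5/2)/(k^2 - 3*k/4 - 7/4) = 2*(2*k + 5)/(4*k - 7)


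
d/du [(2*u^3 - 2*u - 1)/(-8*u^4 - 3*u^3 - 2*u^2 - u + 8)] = (16*u^6 - 52*u^4 - 48*u^3 + 35*u^2 - 4*u - 17)/(64*u^8 + 48*u^7 + 41*u^6 + 28*u^5 - 118*u^4 - 44*u^3 - 31*u^2 - 16*u + 64)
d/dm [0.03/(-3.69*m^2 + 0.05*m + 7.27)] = (0.2214*m - 0.0015)/(-3.69*m^2 + 0.05*m + 7.27)^2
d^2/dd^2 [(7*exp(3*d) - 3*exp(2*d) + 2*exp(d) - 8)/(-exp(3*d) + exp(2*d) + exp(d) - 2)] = (-4*exp(7*d) - 40*exp(6*d) + 201*exp(5*d) - 179*exp(4*d) + 251*exp(3*d) - 414*exp(2*d) + 116*exp(d) + 8)*exp(d)/(exp(9*d) - 3*exp(8*d) + 11*exp(6*d) - 12*exp(5*d) - 9*exp(4*d) + 23*exp(3*d) - 6*exp(2*d) - 12*exp(d) + 8)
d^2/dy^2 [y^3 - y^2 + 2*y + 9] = 6*y - 2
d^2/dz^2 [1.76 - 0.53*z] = 0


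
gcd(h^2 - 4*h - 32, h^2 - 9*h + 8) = h - 8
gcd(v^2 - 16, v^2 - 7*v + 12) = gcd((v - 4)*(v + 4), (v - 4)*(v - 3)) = v - 4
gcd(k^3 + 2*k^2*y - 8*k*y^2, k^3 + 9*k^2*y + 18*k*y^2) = k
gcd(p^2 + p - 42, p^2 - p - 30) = p - 6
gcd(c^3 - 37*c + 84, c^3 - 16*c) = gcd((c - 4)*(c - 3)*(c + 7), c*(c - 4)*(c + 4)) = c - 4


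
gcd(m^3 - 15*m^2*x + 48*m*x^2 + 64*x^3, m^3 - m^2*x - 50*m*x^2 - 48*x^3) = -m^2 + 7*m*x + 8*x^2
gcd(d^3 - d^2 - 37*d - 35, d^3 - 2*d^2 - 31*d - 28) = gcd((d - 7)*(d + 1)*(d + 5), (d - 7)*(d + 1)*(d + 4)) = d^2 - 6*d - 7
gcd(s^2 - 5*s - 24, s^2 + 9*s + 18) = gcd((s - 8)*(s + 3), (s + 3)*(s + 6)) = s + 3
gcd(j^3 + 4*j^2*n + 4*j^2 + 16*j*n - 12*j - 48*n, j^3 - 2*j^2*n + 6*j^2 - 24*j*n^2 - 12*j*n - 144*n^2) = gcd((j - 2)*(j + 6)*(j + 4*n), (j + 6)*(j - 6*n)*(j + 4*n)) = j^2 + 4*j*n + 6*j + 24*n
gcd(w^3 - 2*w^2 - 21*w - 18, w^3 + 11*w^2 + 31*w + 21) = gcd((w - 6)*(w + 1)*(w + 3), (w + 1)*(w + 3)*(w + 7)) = w^2 + 4*w + 3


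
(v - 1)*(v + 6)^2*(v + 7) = v^4 + 18*v^3 + 101*v^2 + 132*v - 252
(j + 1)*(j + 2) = j^2 + 3*j + 2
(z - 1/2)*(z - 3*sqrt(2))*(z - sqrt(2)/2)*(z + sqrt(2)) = z^4 - 5*sqrt(2)*z^3/2 - z^3/2 - 4*z^2 + 5*sqrt(2)*z^2/4 + 2*z + 3*sqrt(2)*z - 3*sqrt(2)/2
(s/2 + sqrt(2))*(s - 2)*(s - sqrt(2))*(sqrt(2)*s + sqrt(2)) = sqrt(2)*s^4/2 - sqrt(2)*s^3/2 + s^3 - 3*sqrt(2)*s^2 - s^2 - 2*s + 2*sqrt(2)*s + 4*sqrt(2)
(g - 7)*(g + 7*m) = g^2 + 7*g*m - 7*g - 49*m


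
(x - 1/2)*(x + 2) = x^2 + 3*x/2 - 1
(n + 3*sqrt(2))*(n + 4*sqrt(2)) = n^2 + 7*sqrt(2)*n + 24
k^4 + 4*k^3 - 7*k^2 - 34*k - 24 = (k - 3)*(k + 1)*(k + 2)*(k + 4)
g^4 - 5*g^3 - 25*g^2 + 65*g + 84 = (g - 7)*(g - 3)*(g + 1)*(g + 4)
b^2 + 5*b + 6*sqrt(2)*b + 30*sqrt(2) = (b + 5)*(b + 6*sqrt(2))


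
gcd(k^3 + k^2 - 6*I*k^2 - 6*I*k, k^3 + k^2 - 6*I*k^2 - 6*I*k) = k^3 + k^2*(1 - 6*I) - 6*I*k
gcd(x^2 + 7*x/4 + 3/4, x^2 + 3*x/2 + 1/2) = x + 1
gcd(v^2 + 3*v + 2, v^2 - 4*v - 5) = v + 1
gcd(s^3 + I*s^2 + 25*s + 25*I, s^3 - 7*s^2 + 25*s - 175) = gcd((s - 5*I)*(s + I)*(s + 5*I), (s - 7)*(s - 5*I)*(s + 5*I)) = s^2 + 25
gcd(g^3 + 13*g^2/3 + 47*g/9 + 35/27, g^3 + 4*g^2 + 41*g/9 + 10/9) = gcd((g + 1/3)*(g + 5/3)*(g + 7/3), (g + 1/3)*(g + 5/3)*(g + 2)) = g^2 + 2*g + 5/9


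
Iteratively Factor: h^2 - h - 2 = (h - 2)*(h + 1)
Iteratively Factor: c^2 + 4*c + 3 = (c + 1)*(c + 3)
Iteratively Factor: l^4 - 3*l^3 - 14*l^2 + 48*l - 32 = (l - 2)*(l^3 - l^2 - 16*l + 16) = (l - 2)*(l - 1)*(l^2 - 16) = (l - 2)*(l - 1)*(l + 4)*(l - 4)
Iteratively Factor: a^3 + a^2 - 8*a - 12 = (a + 2)*(a^2 - a - 6) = (a + 2)^2*(a - 3)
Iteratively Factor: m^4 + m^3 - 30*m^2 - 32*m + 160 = (m + 4)*(m^3 - 3*m^2 - 18*m + 40) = (m - 2)*(m + 4)*(m^2 - m - 20) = (m - 5)*(m - 2)*(m + 4)*(m + 4)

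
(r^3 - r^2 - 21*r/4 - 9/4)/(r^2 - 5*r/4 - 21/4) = (4*r^2 + 8*r + 3)/(4*r + 7)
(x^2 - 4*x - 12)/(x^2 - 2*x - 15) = (-x^2 + 4*x + 12)/(-x^2 + 2*x + 15)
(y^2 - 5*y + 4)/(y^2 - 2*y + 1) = (y - 4)/(y - 1)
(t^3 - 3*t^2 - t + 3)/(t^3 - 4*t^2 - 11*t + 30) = (t^3 - 3*t^2 - t + 3)/(t^3 - 4*t^2 - 11*t + 30)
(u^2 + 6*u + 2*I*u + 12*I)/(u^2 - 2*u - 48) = (u + 2*I)/(u - 8)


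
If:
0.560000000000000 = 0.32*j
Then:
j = 1.75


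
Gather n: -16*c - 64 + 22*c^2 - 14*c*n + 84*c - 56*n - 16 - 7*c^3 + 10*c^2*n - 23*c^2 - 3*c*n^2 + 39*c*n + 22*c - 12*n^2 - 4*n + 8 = -7*c^3 - c^2 + 90*c + n^2*(-3*c - 12) + n*(10*c^2 + 25*c - 60) - 72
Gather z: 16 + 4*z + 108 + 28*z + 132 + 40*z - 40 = 72*z + 216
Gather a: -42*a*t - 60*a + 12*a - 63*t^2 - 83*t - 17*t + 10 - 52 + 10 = a*(-42*t - 48) - 63*t^2 - 100*t - 32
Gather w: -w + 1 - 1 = -w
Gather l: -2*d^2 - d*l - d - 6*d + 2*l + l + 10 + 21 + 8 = -2*d^2 - 7*d + l*(3 - d) + 39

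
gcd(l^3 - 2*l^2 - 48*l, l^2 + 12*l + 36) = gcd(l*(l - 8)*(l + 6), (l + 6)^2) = l + 6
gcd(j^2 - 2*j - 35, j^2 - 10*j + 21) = j - 7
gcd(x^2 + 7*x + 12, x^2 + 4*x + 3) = x + 3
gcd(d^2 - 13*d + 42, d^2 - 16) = 1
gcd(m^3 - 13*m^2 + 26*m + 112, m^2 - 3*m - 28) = m - 7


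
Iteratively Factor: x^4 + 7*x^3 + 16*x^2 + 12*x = (x + 2)*(x^3 + 5*x^2 + 6*x) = (x + 2)*(x + 3)*(x^2 + 2*x) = x*(x + 2)*(x + 3)*(x + 2)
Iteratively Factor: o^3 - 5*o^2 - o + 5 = (o + 1)*(o^2 - 6*o + 5) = (o - 1)*(o + 1)*(o - 5)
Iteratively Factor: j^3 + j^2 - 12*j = (j + 4)*(j^2 - 3*j) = j*(j + 4)*(j - 3)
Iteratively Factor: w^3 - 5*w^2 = (w)*(w^2 - 5*w) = w*(w - 5)*(w)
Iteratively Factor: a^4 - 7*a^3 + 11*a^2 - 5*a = (a)*(a^3 - 7*a^2 + 11*a - 5) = a*(a - 1)*(a^2 - 6*a + 5) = a*(a - 1)^2*(a - 5)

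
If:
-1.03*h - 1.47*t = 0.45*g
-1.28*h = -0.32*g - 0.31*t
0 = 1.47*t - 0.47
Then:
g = -0.78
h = -0.12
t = 0.32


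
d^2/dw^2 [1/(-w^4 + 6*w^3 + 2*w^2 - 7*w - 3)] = 2*(2*(3*w^2 - 9*w - 1)*(w^4 - 6*w^3 - 2*w^2 + 7*w + 3) - (4*w^3 - 18*w^2 - 4*w + 7)^2)/(w^4 - 6*w^3 - 2*w^2 + 7*w + 3)^3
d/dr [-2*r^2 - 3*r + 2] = -4*r - 3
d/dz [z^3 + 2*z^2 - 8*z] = 3*z^2 + 4*z - 8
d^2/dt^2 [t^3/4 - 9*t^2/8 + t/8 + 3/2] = 3*t/2 - 9/4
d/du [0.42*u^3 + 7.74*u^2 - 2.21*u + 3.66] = 1.26*u^2 + 15.48*u - 2.21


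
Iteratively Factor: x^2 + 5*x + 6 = (x + 3)*(x + 2)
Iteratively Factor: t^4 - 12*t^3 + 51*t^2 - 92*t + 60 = (t - 3)*(t^3 - 9*t^2 + 24*t - 20) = (t - 3)*(t - 2)*(t^2 - 7*t + 10) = (t - 5)*(t - 3)*(t - 2)*(t - 2)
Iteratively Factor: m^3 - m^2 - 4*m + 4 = (m - 1)*(m^2 - 4) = (m - 2)*(m - 1)*(m + 2)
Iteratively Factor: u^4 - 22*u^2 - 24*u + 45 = (u - 1)*(u^3 + u^2 - 21*u - 45) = (u - 1)*(u + 3)*(u^2 - 2*u - 15) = (u - 1)*(u + 3)^2*(u - 5)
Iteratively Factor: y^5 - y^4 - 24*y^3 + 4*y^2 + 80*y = (y + 4)*(y^4 - 5*y^3 - 4*y^2 + 20*y) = y*(y + 4)*(y^3 - 5*y^2 - 4*y + 20) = y*(y - 2)*(y + 4)*(y^2 - 3*y - 10) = y*(y - 5)*(y - 2)*(y + 4)*(y + 2)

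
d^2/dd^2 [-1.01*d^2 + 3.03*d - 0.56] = -2.02000000000000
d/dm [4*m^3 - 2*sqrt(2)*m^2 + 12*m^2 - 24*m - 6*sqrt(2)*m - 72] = 12*m^2 - 4*sqrt(2)*m + 24*m - 24 - 6*sqrt(2)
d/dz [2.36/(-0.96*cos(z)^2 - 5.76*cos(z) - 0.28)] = -(4.5312*cos(z) + 13.5936)*sin(z)/(0.96*cos(z)^2 + 5.76*cos(z) + 0.28)^2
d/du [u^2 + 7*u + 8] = 2*u + 7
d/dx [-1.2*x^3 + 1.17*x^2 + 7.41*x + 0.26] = -3.6*x^2 + 2.34*x + 7.41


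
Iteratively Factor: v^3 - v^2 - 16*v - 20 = (v - 5)*(v^2 + 4*v + 4) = (v - 5)*(v + 2)*(v + 2)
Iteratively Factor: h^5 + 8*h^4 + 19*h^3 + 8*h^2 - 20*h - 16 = (h - 1)*(h^4 + 9*h^3 + 28*h^2 + 36*h + 16) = (h - 1)*(h + 2)*(h^3 + 7*h^2 + 14*h + 8) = (h - 1)*(h + 1)*(h + 2)*(h^2 + 6*h + 8) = (h - 1)*(h + 1)*(h + 2)*(h + 4)*(h + 2)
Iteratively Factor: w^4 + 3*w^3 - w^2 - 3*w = (w + 1)*(w^3 + 2*w^2 - 3*w) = w*(w + 1)*(w^2 + 2*w - 3) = w*(w - 1)*(w + 1)*(w + 3)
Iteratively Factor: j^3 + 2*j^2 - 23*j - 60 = (j + 3)*(j^2 - j - 20) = (j - 5)*(j + 3)*(j + 4)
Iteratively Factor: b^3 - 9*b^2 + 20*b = (b)*(b^2 - 9*b + 20) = b*(b - 5)*(b - 4)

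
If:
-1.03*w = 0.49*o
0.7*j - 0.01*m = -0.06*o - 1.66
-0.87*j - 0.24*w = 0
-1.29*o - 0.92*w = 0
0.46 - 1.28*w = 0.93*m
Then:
No Solution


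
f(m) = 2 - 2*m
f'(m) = -2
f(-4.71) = 11.42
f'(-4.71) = -2.00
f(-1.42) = 4.84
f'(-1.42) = -2.00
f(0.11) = 1.78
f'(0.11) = -2.00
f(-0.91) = 3.82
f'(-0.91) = -2.00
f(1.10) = -0.20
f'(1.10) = -2.00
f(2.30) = -2.60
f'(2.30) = -2.00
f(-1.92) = 5.84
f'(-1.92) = -2.00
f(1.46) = -0.92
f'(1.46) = -2.00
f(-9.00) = 20.00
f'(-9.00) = -2.00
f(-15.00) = 32.00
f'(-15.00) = -2.00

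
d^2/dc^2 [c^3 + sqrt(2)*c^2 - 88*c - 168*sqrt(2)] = 6*c + 2*sqrt(2)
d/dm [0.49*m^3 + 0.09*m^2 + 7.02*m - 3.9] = 1.47*m^2 + 0.18*m + 7.02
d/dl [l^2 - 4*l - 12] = 2*l - 4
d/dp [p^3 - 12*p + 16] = 3*p^2 - 12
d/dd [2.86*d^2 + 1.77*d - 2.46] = 5.72*d + 1.77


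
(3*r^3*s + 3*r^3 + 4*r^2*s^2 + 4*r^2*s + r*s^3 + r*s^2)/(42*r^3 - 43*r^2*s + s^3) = r*(3*r^2*s + 3*r^2 + 4*r*s^2 + 4*r*s + s^3 + s^2)/(42*r^3 - 43*r^2*s + s^3)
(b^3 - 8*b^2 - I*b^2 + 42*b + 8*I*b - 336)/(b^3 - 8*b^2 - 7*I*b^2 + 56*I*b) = (b + 6*I)/b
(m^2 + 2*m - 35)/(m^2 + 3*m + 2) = (m^2 + 2*m - 35)/(m^2 + 3*m + 2)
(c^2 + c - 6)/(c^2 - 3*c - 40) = (-c^2 - c + 6)/(-c^2 + 3*c + 40)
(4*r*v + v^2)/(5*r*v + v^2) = (4*r + v)/(5*r + v)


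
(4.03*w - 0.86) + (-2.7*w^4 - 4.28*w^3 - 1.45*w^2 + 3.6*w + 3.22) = -2.7*w^4 - 4.28*w^3 - 1.45*w^2 + 7.63*w + 2.36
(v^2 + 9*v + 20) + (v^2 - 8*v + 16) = 2*v^2 + v + 36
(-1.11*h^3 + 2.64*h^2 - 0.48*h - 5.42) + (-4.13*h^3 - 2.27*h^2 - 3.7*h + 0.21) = -5.24*h^3 + 0.37*h^2 - 4.18*h - 5.21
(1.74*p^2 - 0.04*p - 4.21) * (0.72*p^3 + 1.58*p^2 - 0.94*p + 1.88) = 1.2528*p^5 + 2.7204*p^4 - 4.73*p^3 - 3.343*p^2 + 3.8822*p - 7.9148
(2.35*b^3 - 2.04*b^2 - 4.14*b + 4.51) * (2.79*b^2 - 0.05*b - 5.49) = 6.5565*b^5 - 5.8091*b^4 - 24.3501*b^3 + 23.9895*b^2 + 22.5031*b - 24.7599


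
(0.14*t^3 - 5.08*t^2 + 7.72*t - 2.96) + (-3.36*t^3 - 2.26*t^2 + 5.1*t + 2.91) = -3.22*t^3 - 7.34*t^2 + 12.82*t - 0.0499999999999998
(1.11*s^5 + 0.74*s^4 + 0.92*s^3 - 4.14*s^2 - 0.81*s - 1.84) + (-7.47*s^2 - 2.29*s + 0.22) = 1.11*s^5 + 0.74*s^4 + 0.92*s^3 - 11.61*s^2 - 3.1*s - 1.62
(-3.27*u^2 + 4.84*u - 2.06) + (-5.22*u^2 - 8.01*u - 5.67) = -8.49*u^2 - 3.17*u - 7.73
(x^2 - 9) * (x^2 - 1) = x^4 - 10*x^2 + 9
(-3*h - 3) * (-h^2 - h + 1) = 3*h^3 + 6*h^2 - 3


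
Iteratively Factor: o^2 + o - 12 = (o - 3)*(o + 4)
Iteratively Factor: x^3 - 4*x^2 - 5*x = (x + 1)*(x^2 - 5*x) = x*(x + 1)*(x - 5)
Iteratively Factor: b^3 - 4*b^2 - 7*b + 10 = (b - 5)*(b^2 + b - 2) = (b - 5)*(b + 2)*(b - 1)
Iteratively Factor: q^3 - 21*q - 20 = (q + 1)*(q^2 - q - 20) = (q + 1)*(q + 4)*(q - 5)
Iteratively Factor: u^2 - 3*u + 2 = (u - 1)*(u - 2)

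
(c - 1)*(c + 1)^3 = c^4 + 2*c^3 - 2*c - 1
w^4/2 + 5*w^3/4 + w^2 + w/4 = w*(w/2 + 1/2)*(w + 1/2)*(w + 1)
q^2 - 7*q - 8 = (q - 8)*(q + 1)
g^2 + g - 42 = (g - 6)*(g + 7)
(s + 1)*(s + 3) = s^2 + 4*s + 3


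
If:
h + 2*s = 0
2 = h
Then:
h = 2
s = -1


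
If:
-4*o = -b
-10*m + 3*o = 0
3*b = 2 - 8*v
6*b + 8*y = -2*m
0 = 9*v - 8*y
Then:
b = -30/37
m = -9/148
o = -15/74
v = 41/74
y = 369/592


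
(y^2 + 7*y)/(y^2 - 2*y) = (y + 7)/(y - 2)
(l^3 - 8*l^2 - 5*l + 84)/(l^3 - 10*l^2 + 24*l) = (l^2 - 4*l - 21)/(l*(l - 6))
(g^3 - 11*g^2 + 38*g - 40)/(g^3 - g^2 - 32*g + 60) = (g - 4)/(g + 6)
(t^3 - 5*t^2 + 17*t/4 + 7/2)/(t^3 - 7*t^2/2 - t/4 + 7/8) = 2*(t - 2)/(2*t - 1)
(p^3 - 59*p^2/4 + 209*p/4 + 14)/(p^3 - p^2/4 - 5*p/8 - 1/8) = 2*(p^2 - 15*p + 56)/(2*p^2 - p - 1)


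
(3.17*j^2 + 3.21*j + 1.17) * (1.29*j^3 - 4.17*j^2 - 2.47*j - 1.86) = 4.0893*j^5 - 9.078*j^4 - 19.7063*j^3 - 18.7038*j^2 - 8.8605*j - 2.1762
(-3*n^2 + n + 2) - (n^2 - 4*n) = -4*n^2 + 5*n + 2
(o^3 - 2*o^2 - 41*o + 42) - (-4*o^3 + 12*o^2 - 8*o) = 5*o^3 - 14*o^2 - 33*o + 42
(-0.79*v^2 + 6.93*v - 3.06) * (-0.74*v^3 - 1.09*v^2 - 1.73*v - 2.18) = 0.5846*v^5 - 4.2671*v^4 - 3.9226*v^3 - 6.9313*v^2 - 9.8136*v + 6.6708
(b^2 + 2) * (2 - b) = -b^3 + 2*b^2 - 2*b + 4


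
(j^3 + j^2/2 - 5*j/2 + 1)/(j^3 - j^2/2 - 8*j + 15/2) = (2*j^2 + 3*j - 2)/(2*j^2 + j - 15)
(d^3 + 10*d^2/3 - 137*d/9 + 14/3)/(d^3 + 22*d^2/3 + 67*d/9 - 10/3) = (3*d - 7)/(3*d + 5)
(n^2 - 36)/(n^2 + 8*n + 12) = (n - 6)/(n + 2)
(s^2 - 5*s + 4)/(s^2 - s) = (s - 4)/s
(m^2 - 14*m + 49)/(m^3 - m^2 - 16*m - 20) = (-m^2 + 14*m - 49)/(-m^3 + m^2 + 16*m + 20)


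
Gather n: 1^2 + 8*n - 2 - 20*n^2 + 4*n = -20*n^2 + 12*n - 1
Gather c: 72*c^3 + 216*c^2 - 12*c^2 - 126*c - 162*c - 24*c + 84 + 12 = 72*c^3 + 204*c^2 - 312*c + 96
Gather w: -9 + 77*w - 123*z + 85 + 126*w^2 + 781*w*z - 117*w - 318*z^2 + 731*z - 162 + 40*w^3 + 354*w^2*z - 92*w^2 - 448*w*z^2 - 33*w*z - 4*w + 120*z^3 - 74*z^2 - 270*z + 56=40*w^3 + w^2*(354*z + 34) + w*(-448*z^2 + 748*z - 44) + 120*z^3 - 392*z^2 + 338*z - 30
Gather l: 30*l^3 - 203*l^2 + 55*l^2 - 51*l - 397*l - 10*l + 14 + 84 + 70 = 30*l^3 - 148*l^2 - 458*l + 168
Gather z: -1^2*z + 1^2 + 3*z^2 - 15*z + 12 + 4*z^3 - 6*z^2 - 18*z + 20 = 4*z^3 - 3*z^2 - 34*z + 33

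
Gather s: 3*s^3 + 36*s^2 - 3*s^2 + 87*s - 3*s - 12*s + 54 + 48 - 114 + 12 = 3*s^3 + 33*s^2 + 72*s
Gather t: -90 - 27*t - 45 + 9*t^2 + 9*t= 9*t^2 - 18*t - 135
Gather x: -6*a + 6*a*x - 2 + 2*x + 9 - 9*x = -6*a + x*(6*a - 7) + 7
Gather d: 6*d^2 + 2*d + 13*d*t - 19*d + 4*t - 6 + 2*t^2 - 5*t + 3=6*d^2 + d*(13*t - 17) + 2*t^2 - t - 3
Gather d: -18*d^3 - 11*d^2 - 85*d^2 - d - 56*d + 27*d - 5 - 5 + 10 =-18*d^3 - 96*d^2 - 30*d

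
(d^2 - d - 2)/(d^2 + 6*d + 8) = (d^2 - d - 2)/(d^2 + 6*d + 8)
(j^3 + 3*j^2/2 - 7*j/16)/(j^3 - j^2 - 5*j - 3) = j*(-16*j^2 - 24*j + 7)/(16*(-j^3 + j^2 + 5*j + 3))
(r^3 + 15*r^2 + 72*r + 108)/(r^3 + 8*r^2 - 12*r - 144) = (r + 3)/(r - 4)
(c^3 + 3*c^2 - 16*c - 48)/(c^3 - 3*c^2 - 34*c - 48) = (c^2 - 16)/(c^2 - 6*c - 16)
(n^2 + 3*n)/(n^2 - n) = (n + 3)/(n - 1)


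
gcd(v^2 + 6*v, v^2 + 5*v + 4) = 1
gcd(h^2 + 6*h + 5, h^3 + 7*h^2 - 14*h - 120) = h + 5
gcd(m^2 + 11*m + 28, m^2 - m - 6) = 1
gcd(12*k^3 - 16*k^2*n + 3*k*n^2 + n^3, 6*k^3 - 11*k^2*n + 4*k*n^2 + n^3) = 6*k^2 - 5*k*n - n^2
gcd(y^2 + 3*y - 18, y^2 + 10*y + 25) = 1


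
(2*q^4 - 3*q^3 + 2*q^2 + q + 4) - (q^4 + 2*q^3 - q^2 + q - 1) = q^4 - 5*q^3 + 3*q^2 + 5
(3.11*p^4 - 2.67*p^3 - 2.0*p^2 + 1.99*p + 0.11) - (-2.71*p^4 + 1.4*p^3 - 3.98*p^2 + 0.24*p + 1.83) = 5.82*p^4 - 4.07*p^3 + 1.98*p^2 + 1.75*p - 1.72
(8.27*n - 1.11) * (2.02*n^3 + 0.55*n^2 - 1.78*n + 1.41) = 16.7054*n^4 + 2.3063*n^3 - 15.3311*n^2 + 13.6365*n - 1.5651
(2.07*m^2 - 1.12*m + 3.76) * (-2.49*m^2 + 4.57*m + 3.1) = -5.1543*m^4 + 12.2487*m^3 - 8.0638*m^2 + 13.7112*m + 11.656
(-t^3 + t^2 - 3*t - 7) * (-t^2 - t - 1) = t^5 + 3*t^3 + 9*t^2 + 10*t + 7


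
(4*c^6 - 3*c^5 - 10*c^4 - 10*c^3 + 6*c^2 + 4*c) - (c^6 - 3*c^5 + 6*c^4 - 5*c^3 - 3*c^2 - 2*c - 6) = 3*c^6 - 16*c^4 - 5*c^3 + 9*c^2 + 6*c + 6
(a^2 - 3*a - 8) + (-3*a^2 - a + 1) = -2*a^2 - 4*a - 7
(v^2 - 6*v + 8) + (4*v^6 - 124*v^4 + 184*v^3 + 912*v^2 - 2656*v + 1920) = 4*v^6 - 124*v^4 + 184*v^3 + 913*v^2 - 2662*v + 1928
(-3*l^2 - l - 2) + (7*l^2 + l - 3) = 4*l^2 - 5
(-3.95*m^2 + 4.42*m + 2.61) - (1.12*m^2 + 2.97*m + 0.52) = -5.07*m^2 + 1.45*m + 2.09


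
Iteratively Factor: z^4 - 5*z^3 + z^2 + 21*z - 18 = (z + 2)*(z^3 - 7*z^2 + 15*z - 9) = (z - 3)*(z + 2)*(z^2 - 4*z + 3) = (z - 3)*(z - 1)*(z + 2)*(z - 3)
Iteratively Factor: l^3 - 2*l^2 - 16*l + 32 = (l + 4)*(l^2 - 6*l + 8) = (l - 4)*(l + 4)*(l - 2)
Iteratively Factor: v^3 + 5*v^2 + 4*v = (v + 1)*(v^2 + 4*v) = v*(v + 1)*(v + 4)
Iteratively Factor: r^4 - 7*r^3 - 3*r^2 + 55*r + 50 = (r - 5)*(r^3 - 2*r^2 - 13*r - 10) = (r - 5)*(r + 2)*(r^2 - 4*r - 5) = (r - 5)*(r + 1)*(r + 2)*(r - 5)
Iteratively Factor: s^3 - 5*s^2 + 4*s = (s - 1)*(s^2 - 4*s) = s*(s - 1)*(s - 4)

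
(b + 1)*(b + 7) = b^2 + 8*b + 7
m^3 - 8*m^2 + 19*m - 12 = (m - 4)*(m - 3)*(m - 1)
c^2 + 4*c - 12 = (c - 2)*(c + 6)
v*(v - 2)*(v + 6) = v^3 + 4*v^2 - 12*v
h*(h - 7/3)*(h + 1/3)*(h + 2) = h^4 - 43*h^2/9 - 14*h/9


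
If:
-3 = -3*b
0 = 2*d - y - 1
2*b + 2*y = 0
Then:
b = 1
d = 0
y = -1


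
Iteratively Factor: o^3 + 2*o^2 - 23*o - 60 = (o - 5)*(o^2 + 7*o + 12) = (o - 5)*(o + 4)*(o + 3)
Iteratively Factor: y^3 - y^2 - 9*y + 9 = (y - 1)*(y^2 - 9) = (y - 1)*(y + 3)*(y - 3)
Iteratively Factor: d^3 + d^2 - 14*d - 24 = (d - 4)*(d^2 + 5*d + 6) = (d - 4)*(d + 2)*(d + 3)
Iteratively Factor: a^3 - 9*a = (a)*(a^2 - 9) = a*(a + 3)*(a - 3)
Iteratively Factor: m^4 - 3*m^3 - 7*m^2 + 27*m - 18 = (m - 1)*(m^3 - 2*m^2 - 9*m + 18) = (m - 3)*(m - 1)*(m^2 + m - 6) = (m - 3)*(m - 1)*(m + 3)*(m - 2)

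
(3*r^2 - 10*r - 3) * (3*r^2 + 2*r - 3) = 9*r^4 - 24*r^3 - 38*r^2 + 24*r + 9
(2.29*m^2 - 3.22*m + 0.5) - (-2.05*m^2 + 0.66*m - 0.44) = 4.34*m^2 - 3.88*m + 0.94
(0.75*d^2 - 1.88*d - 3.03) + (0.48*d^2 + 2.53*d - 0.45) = 1.23*d^2 + 0.65*d - 3.48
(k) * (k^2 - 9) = k^3 - 9*k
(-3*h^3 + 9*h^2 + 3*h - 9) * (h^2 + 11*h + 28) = -3*h^5 - 24*h^4 + 18*h^3 + 276*h^2 - 15*h - 252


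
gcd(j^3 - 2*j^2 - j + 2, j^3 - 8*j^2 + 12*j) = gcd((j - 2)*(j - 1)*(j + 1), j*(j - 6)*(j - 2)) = j - 2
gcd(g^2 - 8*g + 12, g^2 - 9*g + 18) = g - 6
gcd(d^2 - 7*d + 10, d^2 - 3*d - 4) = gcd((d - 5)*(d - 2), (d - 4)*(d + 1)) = 1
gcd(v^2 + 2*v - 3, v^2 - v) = v - 1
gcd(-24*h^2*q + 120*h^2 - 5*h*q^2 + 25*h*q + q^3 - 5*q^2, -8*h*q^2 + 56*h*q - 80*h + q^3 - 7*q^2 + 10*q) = -8*h*q + 40*h + q^2 - 5*q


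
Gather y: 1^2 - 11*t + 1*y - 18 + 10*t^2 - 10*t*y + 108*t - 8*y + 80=10*t^2 + 97*t + y*(-10*t - 7) + 63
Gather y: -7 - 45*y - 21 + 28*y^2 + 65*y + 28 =28*y^2 + 20*y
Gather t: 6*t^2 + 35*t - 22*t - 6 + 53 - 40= 6*t^2 + 13*t + 7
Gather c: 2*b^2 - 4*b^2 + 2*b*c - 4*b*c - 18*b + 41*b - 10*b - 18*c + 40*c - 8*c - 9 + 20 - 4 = -2*b^2 + 13*b + c*(14 - 2*b) + 7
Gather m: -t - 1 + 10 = 9 - t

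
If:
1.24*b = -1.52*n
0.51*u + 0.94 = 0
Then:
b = -1.2258064516129*n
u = -1.84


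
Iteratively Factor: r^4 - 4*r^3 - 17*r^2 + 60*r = (r + 4)*(r^3 - 8*r^2 + 15*r) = r*(r + 4)*(r^2 - 8*r + 15) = r*(r - 5)*(r + 4)*(r - 3)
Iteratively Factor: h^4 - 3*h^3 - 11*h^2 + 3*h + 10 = (h - 5)*(h^3 + 2*h^2 - h - 2) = (h - 5)*(h + 2)*(h^2 - 1) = (h - 5)*(h + 1)*(h + 2)*(h - 1)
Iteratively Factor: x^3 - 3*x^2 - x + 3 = (x - 1)*(x^2 - 2*x - 3) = (x - 3)*(x - 1)*(x + 1)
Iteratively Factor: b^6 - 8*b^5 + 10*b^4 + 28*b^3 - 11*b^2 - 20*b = (b)*(b^5 - 8*b^4 + 10*b^3 + 28*b^2 - 11*b - 20) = b*(b + 1)*(b^4 - 9*b^3 + 19*b^2 + 9*b - 20) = b*(b - 4)*(b + 1)*(b^3 - 5*b^2 - b + 5) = b*(b - 4)*(b - 1)*(b + 1)*(b^2 - 4*b - 5) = b*(b - 5)*(b - 4)*(b - 1)*(b + 1)*(b + 1)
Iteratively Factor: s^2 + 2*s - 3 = (s + 3)*(s - 1)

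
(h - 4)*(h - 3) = h^2 - 7*h + 12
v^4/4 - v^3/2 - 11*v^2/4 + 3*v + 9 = (v/4 + 1/2)*(v - 3)^2*(v + 2)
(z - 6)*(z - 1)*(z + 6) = z^3 - z^2 - 36*z + 36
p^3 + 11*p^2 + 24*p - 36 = (p - 1)*(p + 6)^2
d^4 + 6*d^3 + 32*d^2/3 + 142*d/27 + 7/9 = (d + 1/3)^2*(d + 7/3)*(d + 3)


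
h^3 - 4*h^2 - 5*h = h*(h - 5)*(h + 1)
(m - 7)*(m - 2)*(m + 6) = m^3 - 3*m^2 - 40*m + 84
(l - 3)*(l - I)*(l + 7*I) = l^3 - 3*l^2 + 6*I*l^2 + 7*l - 18*I*l - 21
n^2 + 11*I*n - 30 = (n + 5*I)*(n + 6*I)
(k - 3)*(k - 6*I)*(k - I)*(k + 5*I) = k^4 - 3*k^3 - 2*I*k^3 + 29*k^2 + 6*I*k^2 - 87*k - 30*I*k + 90*I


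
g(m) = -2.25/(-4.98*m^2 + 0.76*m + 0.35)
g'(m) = -2.25*(9.96*m - 0.76)/(-4.98*m^2 + 0.76*m + 0.35)^2 = (1.71 - 22.41*m)/(-4.98*m^2 + 0.76*m + 0.35)^2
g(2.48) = 0.08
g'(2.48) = -0.07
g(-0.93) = 0.48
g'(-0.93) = 1.04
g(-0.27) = 10.31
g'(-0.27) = 162.94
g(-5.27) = 0.02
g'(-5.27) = 0.01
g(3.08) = 0.05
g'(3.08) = -0.03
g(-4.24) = 0.02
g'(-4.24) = 0.01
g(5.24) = 0.02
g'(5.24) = -0.01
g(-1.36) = 0.23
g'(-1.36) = 0.33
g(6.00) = 0.01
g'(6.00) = -0.00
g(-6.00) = 0.01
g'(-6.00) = 0.00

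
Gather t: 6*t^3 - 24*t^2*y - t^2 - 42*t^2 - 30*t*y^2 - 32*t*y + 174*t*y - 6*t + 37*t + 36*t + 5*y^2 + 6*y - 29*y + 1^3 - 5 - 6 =6*t^3 + t^2*(-24*y - 43) + t*(-30*y^2 + 142*y + 67) + 5*y^2 - 23*y - 10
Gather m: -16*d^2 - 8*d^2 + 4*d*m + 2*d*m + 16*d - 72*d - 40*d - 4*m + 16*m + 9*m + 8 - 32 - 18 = -24*d^2 - 96*d + m*(6*d + 21) - 42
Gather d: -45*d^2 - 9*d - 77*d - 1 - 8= -45*d^2 - 86*d - 9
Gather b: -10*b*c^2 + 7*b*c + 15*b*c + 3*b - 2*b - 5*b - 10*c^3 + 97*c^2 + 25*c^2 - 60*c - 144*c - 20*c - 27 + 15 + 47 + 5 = b*(-10*c^2 + 22*c - 4) - 10*c^3 + 122*c^2 - 224*c + 40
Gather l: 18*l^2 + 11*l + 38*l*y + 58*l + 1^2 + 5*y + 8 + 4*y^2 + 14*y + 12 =18*l^2 + l*(38*y + 69) + 4*y^2 + 19*y + 21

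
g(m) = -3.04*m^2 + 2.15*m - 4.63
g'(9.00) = -52.57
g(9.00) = -231.52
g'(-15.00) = 93.35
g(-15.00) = -720.88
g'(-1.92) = 13.82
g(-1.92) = -19.96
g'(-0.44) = 4.83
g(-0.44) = -6.16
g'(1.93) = -9.58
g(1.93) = -11.80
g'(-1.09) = 8.78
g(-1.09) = -10.59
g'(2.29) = -11.77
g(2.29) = -15.65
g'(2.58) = -13.54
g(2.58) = -19.32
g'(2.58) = -13.54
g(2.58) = -19.32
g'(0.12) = 1.42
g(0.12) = -4.42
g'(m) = 2.15 - 6.08*m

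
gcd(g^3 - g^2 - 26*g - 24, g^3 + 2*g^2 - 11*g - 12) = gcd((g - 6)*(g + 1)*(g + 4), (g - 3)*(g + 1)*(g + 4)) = g^2 + 5*g + 4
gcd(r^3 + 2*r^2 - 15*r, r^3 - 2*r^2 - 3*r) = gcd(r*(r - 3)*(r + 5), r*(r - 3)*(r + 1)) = r^2 - 3*r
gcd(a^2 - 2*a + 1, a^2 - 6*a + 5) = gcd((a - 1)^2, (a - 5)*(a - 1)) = a - 1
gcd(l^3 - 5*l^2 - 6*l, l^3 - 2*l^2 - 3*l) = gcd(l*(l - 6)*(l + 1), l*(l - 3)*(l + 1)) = l^2 + l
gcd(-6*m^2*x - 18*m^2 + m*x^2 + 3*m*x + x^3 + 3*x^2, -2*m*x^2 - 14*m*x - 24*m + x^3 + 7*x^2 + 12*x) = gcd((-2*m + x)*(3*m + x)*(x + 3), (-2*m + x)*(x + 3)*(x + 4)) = -2*m*x - 6*m + x^2 + 3*x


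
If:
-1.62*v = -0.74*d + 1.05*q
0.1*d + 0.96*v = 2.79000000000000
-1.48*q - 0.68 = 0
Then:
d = 4.65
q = -0.46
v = 2.42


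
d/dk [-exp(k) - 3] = -exp(k)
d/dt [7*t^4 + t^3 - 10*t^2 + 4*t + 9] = 28*t^3 + 3*t^2 - 20*t + 4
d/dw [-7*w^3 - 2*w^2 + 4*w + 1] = -21*w^2 - 4*w + 4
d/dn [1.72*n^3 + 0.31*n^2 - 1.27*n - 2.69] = 5.16*n^2 + 0.62*n - 1.27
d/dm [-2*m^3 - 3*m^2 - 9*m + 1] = -6*m^2 - 6*m - 9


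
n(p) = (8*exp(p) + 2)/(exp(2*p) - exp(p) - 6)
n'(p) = (8*exp(p) + 2)*(-2*exp(2*p) + exp(p))/(exp(2*p) - exp(p) - 6)^2 + 8*exp(p)/(exp(2*p) - exp(p) - 6)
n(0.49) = -3.03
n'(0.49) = -4.88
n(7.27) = 0.01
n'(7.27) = -0.01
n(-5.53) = -0.34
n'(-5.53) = -0.01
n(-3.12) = -0.39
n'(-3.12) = -0.06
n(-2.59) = -0.43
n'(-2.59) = -0.09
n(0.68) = -4.36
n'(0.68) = -10.10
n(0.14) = -1.92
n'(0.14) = -2.07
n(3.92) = 0.16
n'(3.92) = -0.17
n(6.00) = 0.02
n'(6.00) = -0.02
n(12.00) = 0.00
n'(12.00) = 0.00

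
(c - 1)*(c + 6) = c^2 + 5*c - 6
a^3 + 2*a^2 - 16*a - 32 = (a - 4)*(a + 2)*(a + 4)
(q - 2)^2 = q^2 - 4*q + 4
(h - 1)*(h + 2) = h^2 + h - 2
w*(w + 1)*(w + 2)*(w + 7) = w^4 + 10*w^3 + 23*w^2 + 14*w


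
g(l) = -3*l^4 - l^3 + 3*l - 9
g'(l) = -12*l^3 - 3*l^2 + 3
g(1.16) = -12.51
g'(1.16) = -19.77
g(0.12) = -8.64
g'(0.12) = 2.94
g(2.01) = -60.06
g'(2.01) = -106.57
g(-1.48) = -24.59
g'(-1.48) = 35.33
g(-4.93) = -1676.15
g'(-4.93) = 1367.96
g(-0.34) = -10.02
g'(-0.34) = 3.12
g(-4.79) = -1492.76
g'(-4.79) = 1252.99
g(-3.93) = -675.73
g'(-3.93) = 685.05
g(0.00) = -9.00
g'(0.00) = 3.00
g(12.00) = -63909.00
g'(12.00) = -21165.00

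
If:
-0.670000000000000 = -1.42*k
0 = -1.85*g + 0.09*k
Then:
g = 0.02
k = 0.47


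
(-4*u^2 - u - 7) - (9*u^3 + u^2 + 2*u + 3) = -9*u^3 - 5*u^2 - 3*u - 10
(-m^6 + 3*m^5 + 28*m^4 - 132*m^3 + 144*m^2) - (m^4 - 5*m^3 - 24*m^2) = -m^6 + 3*m^5 + 27*m^4 - 127*m^3 + 168*m^2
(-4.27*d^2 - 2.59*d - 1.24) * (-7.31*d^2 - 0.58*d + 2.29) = 31.2137*d^4 + 21.4095*d^3 + 0.7883*d^2 - 5.2119*d - 2.8396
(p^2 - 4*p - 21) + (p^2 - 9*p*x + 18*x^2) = 2*p^2 - 9*p*x - 4*p + 18*x^2 - 21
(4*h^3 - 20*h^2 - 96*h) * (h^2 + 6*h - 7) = 4*h^5 + 4*h^4 - 244*h^3 - 436*h^2 + 672*h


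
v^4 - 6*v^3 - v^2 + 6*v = v*(v - 6)*(v - 1)*(v + 1)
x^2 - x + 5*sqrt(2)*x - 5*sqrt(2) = (x - 1)*(x + 5*sqrt(2))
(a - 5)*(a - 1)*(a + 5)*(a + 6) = a^4 + 5*a^3 - 31*a^2 - 125*a + 150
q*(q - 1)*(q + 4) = q^3 + 3*q^2 - 4*q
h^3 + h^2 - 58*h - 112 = (h - 8)*(h + 2)*(h + 7)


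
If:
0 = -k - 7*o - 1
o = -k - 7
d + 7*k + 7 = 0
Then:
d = 49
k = -8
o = 1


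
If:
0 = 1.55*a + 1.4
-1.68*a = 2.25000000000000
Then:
No Solution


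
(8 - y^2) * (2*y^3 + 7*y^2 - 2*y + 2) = -2*y^5 - 7*y^4 + 18*y^3 + 54*y^2 - 16*y + 16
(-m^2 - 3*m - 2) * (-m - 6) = m^3 + 9*m^2 + 20*m + 12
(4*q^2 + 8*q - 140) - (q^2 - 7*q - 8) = 3*q^2 + 15*q - 132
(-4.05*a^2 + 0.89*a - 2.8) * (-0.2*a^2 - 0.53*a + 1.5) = 0.81*a^4 + 1.9685*a^3 - 5.9867*a^2 + 2.819*a - 4.2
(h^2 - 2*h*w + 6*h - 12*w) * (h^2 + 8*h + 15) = h^4 - 2*h^3*w + 14*h^3 - 28*h^2*w + 63*h^2 - 126*h*w + 90*h - 180*w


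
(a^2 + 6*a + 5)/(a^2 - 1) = (a + 5)/(a - 1)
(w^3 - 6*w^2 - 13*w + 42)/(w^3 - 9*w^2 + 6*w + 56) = (w^2 + w - 6)/(w^2 - 2*w - 8)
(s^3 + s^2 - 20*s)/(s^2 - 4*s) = s + 5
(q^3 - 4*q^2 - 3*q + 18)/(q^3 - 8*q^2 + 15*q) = (q^2 - q - 6)/(q*(q - 5))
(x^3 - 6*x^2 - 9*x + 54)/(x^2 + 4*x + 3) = (x^2 - 9*x + 18)/(x + 1)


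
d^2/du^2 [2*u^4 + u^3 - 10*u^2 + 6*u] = 24*u^2 + 6*u - 20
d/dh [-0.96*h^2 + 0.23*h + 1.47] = 0.23 - 1.92*h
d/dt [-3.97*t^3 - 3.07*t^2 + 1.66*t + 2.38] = -11.91*t^2 - 6.14*t + 1.66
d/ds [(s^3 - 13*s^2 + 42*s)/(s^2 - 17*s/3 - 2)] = 3*(3*s^2 + 2*s - 7)/(9*s^2 + 6*s + 1)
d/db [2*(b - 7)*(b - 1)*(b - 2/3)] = 6*b^2 - 104*b/3 + 74/3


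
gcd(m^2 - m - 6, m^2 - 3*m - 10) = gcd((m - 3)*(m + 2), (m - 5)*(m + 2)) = m + 2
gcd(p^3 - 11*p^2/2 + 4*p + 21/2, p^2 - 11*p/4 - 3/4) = p - 3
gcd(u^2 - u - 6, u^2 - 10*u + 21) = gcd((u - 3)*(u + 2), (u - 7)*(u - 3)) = u - 3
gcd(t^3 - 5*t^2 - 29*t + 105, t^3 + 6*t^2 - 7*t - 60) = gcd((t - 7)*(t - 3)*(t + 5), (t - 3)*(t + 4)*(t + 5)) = t^2 + 2*t - 15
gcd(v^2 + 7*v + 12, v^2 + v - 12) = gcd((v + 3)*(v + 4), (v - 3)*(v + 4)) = v + 4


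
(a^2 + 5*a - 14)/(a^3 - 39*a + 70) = 1/(a - 5)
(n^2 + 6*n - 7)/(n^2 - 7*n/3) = 3*(n^2 + 6*n - 7)/(n*(3*n - 7))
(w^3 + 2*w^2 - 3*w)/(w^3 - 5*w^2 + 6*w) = (w^2 + 2*w - 3)/(w^2 - 5*w + 6)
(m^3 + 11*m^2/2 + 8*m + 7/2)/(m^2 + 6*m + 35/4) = 2*(m^2 + 2*m + 1)/(2*m + 5)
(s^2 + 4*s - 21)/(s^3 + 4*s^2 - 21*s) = 1/s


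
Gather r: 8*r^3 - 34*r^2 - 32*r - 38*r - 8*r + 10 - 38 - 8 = 8*r^3 - 34*r^2 - 78*r - 36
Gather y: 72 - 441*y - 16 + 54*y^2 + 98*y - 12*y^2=42*y^2 - 343*y + 56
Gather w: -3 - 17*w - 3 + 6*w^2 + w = 6*w^2 - 16*w - 6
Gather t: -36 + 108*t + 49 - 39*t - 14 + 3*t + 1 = 72*t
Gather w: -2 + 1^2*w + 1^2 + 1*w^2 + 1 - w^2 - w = 0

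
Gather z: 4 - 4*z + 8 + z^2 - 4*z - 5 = z^2 - 8*z + 7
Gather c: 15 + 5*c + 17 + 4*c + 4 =9*c + 36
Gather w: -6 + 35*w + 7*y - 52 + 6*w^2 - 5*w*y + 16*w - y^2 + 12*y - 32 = 6*w^2 + w*(51 - 5*y) - y^2 + 19*y - 90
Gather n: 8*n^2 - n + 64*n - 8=8*n^2 + 63*n - 8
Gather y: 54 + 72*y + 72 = 72*y + 126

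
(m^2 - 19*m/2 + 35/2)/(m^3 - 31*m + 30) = (2*m^2 - 19*m + 35)/(2*(m^3 - 31*m + 30))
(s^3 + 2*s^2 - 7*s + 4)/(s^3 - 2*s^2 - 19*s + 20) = (s - 1)/(s - 5)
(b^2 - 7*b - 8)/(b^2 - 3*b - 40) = (b + 1)/(b + 5)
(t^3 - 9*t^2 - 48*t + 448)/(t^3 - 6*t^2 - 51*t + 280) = (t - 8)/(t - 5)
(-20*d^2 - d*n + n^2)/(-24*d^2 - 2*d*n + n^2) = (5*d - n)/(6*d - n)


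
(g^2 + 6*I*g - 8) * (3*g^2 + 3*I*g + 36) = 3*g^4 + 21*I*g^3 - 6*g^2 + 192*I*g - 288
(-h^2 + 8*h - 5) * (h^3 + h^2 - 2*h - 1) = -h^5 + 7*h^4 + 5*h^3 - 20*h^2 + 2*h + 5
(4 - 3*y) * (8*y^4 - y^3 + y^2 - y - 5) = -24*y^5 + 35*y^4 - 7*y^3 + 7*y^2 + 11*y - 20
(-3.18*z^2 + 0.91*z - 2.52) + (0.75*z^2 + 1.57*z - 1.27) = -2.43*z^2 + 2.48*z - 3.79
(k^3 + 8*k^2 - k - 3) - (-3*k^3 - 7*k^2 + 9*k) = 4*k^3 + 15*k^2 - 10*k - 3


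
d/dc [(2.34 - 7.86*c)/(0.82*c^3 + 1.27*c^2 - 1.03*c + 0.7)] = (12.8904*c^3 + 4.2258*c^2 - 5.9436*c - 3.0918)/(0.6724*c^6 + 2.0828*c^5 - 0.0763*c^4 - 1.4682*c^3 + 2.8389*c^2 - 1.442*c + 0.49)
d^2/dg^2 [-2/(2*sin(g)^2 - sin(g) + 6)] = 2*(16*sin(g)^4 - 6*sin(g)^3 - 71*sin(g)^2 + 18*sin(g) + 22)/(-sin(g) - cos(2*g) + 7)^3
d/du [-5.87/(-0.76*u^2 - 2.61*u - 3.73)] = (-8.9224*u - 15.3207)/(0.76*u^2 + 2.61*u + 3.73)^2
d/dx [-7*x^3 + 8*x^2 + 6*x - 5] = -21*x^2 + 16*x + 6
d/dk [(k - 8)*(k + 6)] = 2*k - 2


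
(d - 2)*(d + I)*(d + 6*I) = d^3 - 2*d^2 + 7*I*d^2 - 6*d - 14*I*d + 12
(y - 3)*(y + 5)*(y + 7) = y^3 + 9*y^2 - y - 105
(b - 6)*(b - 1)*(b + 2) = b^3 - 5*b^2 - 8*b + 12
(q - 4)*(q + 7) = q^2 + 3*q - 28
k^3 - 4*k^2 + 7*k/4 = k*(k - 7/2)*(k - 1/2)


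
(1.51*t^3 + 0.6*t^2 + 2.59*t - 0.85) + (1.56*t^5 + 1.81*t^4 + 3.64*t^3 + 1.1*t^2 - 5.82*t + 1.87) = 1.56*t^5 + 1.81*t^4 + 5.15*t^3 + 1.7*t^2 - 3.23*t + 1.02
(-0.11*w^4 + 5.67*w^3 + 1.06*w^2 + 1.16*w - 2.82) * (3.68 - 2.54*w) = 0.2794*w^5 - 14.8066*w^4 + 18.1732*w^3 + 0.954400000000001*w^2 + 11.4316*w - 10.3776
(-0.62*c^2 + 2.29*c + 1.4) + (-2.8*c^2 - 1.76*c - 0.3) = -3.42*c^2 + 0.53*c + 1.1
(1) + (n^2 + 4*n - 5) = n^2 + 4*n - 4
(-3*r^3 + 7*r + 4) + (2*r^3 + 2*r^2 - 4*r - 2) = -r^3 + 2*r^2 + 3*r + 2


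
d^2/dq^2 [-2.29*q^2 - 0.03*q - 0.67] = -4.58000000000000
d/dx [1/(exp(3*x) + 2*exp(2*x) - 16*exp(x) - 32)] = (-3*exp(2*x) - 4*exp(x) + 16)*exp(x)/(exp(3*x) + 2*exp(2*x) - 16*exp(x) - 32)^2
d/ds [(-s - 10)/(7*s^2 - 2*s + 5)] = (7*s^2 + 140*s - 25)/(49*s^4 - 28*s^3 + 74*s^2 - 20*s + 25)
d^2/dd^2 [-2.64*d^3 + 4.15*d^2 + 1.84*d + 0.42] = 8.3 - 15.84*d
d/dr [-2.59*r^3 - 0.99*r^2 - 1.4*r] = -7.77*r^2 - 1.98*r - 1.4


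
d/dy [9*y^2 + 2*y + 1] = 18*y + 2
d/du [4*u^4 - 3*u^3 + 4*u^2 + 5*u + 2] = 16*u^3 - 9*u^2 + 8*u + 5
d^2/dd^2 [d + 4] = 0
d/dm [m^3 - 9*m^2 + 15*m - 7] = 3*m^2 - 18*m + 15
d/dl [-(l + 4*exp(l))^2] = -2*(l + 4*exp(l))*(4*exp(l) + 1)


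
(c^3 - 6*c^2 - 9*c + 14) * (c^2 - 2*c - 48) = c^5 - 8*c^4 - 45*c^3 + 320*c^2 + 404*c - 672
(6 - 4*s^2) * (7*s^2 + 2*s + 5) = -28*s^4 - 8*s^3 + 22*s^2 + 12*s + 30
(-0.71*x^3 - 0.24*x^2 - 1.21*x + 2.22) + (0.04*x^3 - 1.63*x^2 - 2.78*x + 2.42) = -0.67*x^3 - 1.87*x^2 - 3.99*x + 4.64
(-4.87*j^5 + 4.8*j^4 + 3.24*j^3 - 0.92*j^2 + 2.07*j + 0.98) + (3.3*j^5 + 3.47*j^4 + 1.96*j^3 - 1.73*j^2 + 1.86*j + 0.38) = -1.57*j^5 + 8.27*j^4 + 5.2*j^3 - 2.65*j^2 + 3.93*j + 1.36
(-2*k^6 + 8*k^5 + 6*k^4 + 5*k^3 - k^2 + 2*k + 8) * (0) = 0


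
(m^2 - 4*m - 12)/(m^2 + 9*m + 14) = (m - 6)/(m + 7)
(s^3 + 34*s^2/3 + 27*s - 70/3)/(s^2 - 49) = (3*s^2 + 13*s - 10)/(3*(s - 7))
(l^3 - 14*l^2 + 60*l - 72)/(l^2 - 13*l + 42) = (l^2 - 8*l + 12)/(l - 7)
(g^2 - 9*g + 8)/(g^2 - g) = (g - 8)/g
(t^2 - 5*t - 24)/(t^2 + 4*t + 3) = (t - 8)/(t + 1)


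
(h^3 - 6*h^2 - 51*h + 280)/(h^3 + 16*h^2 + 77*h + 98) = (h^2 - 13*h + 40)/(h^2 + 9*h + 14)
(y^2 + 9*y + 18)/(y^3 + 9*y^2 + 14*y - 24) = (y + 3)/(y^2 + 3*y - 4)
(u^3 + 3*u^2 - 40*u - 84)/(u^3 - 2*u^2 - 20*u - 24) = (u + 7)/(u + 2)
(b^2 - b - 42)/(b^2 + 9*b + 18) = (b - 7)/(b + 3)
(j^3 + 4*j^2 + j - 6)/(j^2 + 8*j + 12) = (j^2 + 2*j - 3)/(j + 6)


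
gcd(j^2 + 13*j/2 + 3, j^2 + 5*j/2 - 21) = j + 6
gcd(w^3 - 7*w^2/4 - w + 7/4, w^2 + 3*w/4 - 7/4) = w - 1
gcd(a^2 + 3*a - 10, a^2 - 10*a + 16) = a - 2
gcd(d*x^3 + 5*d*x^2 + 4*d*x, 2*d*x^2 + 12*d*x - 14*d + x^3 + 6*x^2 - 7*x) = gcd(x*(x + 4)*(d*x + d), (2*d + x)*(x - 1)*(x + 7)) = 1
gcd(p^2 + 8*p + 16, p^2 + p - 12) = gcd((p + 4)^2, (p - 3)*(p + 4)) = p + 4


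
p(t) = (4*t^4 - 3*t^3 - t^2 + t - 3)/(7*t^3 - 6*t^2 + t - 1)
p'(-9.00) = 0.57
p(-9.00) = -5.06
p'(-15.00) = 0.57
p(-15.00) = -8.50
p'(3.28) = 0.60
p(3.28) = 1.88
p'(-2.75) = 0.61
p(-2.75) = -1.43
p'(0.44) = -0.25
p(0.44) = 2.54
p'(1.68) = 0.95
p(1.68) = 0.80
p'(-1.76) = 0.70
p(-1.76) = -0.79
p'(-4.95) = 0.58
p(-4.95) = -2.73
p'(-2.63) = 0.62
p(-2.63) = -1.35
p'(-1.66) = 0.73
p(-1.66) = -0.72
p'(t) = (-21*t^2 + 12*t - 1)*(4*t^4 - 3*t^3 - t^2 + t - 3)/(7*t^3 - 6*t^2 + t - 1)^2 + (16*t^3 - 9*t^2 - 2*t + 1)/(7*t^3 - 6*t^2 + t - 1)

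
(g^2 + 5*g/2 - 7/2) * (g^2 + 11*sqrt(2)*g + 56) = g^4 + 5*g^3/2 + 11*sqrt(2)*g^3 + 55*sqrt(2)*g^2/2 + 105*g^2/2 - 77*sqrt(2)*g/2 + 140*g - 196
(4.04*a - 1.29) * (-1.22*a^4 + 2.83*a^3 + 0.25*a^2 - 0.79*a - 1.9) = -4.9288*a^5 + 13.007*a^4 - 2.6407*a^3 - 3.5141*a^2 - 6.6569*a + 2.451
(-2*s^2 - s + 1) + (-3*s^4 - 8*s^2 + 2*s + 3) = -3*s^4 - 10*s^2 + s + 4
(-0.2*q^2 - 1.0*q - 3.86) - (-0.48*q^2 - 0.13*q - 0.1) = 0.28*q^2 - 0.87*q - 3.76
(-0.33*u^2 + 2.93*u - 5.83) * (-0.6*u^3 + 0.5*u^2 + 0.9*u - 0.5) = 0.198*u^5 - 1.923*u^4 + 4.666*u^3 - 0.113*u^2 - 6.712*u + 2.915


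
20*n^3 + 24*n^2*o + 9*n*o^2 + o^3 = (2*n + o)^2*(5*n + o)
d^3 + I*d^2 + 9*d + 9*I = (d - 3*I)*(d + I)*(d + 3*I)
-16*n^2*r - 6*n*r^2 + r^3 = r*(-8*n + r)*(2*n + r)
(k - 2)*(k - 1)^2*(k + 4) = k^4 - 11*k^2 + 18*k - 8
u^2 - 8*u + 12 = (u - 6)*(u - 2)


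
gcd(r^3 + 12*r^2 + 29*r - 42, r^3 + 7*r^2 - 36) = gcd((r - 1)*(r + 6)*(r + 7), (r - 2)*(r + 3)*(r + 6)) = r + 6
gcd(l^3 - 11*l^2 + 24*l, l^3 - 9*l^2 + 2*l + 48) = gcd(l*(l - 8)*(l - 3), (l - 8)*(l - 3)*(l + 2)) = l^2 - 11*l + 24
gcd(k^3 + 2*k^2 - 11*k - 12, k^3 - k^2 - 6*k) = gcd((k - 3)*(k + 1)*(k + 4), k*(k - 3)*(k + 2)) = k - 3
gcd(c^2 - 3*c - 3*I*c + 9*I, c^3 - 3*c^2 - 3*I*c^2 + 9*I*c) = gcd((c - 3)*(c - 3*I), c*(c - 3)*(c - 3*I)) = c^2 + c*(-3 - 3*I) + 9*I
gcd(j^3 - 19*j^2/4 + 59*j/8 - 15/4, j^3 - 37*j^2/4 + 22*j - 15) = j^2 - 13*j/4 + 5/2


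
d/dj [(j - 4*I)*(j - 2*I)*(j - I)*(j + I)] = 4*j^3 - 18*I*j^2 - 14*j - 6*I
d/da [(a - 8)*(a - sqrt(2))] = 2*a - 8 - sqrt(2)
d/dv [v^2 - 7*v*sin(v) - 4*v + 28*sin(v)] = -7*v*cos(v) + 2*v - 7*sin(v) + 28*cos(v) - 4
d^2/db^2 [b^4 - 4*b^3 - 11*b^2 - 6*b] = 12*b^2 - 24*b - 22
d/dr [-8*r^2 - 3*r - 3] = -16*r - 3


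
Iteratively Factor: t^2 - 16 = (t - 4)*(t + 4)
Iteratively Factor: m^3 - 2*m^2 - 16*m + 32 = (m - 4)*(m^2 + 2*m - 8) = (m - 4)*(m + 4)*(m - 2)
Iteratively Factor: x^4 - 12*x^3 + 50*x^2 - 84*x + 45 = (x - 3)*(x^3 - 9*x^2 + 23*x - 15) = (x - 5)*(x - 3)*(x^2 - 4*x + 3) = (x - 5)*(x - 3)^2*(x - 1)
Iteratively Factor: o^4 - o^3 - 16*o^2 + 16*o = (o + 4)*(o^3 - 5*o^2 + 4*o) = (o - 1)*(o + 4)*(o^2 - 4*o) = (o - 4)*(o - 1)*(o + 4)*(o)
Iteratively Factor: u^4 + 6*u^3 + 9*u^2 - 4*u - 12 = (u + 2)*(u^3 + 4*u^2 + u - 6) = (u + 2)^2*(u^2 + 2*u - 3) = (u + 2)^2*(u + 3)*(u - 1)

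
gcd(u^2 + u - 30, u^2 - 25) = u - 5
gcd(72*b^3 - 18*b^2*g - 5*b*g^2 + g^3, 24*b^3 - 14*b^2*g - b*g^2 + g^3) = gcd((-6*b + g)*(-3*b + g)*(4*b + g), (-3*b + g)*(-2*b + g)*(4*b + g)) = 12*b^2 - b*g - g^2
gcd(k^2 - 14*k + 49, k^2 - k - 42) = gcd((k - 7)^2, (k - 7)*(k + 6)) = k - 7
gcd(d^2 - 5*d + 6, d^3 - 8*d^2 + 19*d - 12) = d - 3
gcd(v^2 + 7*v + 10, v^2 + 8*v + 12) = v + 2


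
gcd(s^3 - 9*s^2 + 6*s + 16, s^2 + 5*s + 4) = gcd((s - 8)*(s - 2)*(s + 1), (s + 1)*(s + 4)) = s + 1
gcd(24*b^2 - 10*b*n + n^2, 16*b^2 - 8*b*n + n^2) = 4*b - n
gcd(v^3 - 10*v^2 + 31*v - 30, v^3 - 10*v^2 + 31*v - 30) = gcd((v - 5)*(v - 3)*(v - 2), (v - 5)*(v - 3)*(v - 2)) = v^3 - 10*v^2 + 31*v - 30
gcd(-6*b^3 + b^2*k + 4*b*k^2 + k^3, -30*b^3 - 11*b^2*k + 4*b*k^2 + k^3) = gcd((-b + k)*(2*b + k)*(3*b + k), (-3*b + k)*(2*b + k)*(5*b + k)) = 2*b + k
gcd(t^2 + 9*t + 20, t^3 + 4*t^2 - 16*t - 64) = t + 4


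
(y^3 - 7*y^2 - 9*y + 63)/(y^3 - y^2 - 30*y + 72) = (y^2 - 4*y - 21)/(y^2 + 2*y - 24)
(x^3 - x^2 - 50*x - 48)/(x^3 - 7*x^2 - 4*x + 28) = (x^3 - x^2 - 50*x - 48)/(x^3 - 7*x^2 - 4*x + 28)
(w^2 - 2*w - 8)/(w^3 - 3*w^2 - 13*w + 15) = (w^2 - 2*w - 8)/(w^3 - 3*w^2 - 13*w + 15)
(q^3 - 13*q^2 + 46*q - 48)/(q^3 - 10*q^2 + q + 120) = (q^2 - 5*q + 6)/(q^2 - 2*q - 15)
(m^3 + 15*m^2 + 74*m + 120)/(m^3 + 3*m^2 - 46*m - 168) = (m + 5)/(m - 7)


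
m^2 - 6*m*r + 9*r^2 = (m - 3*r)^2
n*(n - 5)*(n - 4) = n^3 - 9*n^2 + 20*n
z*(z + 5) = z^2 + 5*z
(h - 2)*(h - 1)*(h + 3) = h^3 - 7*h + 6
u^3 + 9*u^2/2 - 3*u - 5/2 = (u - 1)*(u + 1/2)*(u + 5)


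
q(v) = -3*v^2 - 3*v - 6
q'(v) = -6*v - 3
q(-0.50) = -5.25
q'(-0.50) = 0.00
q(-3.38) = -30.13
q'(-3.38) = 17.28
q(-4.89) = -63.07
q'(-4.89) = 26.34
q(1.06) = -12.55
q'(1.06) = -9.36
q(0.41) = -7.73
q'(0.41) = -5.46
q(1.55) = -17.86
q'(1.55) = -12.30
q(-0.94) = -5.83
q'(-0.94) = 2.64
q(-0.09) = -5.75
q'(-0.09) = -2.46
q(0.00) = -6.00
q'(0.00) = -3.00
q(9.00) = -276.00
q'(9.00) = -57.00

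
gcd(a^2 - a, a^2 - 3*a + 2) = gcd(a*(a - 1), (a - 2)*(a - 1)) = a - 1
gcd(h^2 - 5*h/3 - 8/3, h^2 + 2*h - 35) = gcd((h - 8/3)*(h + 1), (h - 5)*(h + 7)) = 1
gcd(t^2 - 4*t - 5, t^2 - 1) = t + 1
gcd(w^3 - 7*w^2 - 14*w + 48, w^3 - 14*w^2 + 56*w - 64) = w^2 - 10*w + 16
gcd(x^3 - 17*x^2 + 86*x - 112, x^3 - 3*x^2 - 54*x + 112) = x^2 - 10*x + 16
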